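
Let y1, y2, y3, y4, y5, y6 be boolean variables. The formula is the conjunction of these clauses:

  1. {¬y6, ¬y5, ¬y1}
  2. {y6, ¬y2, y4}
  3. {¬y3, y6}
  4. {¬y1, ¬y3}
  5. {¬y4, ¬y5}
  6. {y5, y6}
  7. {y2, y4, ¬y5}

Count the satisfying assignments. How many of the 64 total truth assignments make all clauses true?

14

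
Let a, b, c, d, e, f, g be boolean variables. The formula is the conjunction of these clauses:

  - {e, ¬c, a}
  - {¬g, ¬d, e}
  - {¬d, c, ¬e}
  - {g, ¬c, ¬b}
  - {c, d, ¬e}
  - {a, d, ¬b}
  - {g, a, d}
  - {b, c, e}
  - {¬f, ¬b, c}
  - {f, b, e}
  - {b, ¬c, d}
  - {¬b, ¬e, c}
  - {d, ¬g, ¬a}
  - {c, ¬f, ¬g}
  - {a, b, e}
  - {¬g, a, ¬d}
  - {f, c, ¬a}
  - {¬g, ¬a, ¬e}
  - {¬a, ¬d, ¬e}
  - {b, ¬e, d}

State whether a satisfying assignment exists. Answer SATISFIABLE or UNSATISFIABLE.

Try a = False.
Try b = True.
  then d is forced to True.
  then g is forced to False.
  then c is forced to False.
  then e is forced to False.
  then f is forced to False.
Every clause has at least one true literal under this assignment.
So a=False  b=True  c=False  d=True  e=False  f=False  g=False is a satisfying assignment.

SATISFIABLE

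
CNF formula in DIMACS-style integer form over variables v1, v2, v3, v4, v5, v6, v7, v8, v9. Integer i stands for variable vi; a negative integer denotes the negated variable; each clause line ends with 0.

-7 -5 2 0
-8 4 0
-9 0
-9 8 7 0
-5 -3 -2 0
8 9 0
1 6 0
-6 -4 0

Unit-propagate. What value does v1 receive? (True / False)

(~v9) stands alone — v9 = False.
From (v9 | v8) and v9 = False: v8 = True.
(~v8 | v4) with v8 = True leaves only v4, so v4 = True.
In (~v4 | ~v6), ~v4 is now false; ~v6 must hold, so v6 = False.
(v6 | v1) with v6 = False leaves only v1, so v1 = True.

True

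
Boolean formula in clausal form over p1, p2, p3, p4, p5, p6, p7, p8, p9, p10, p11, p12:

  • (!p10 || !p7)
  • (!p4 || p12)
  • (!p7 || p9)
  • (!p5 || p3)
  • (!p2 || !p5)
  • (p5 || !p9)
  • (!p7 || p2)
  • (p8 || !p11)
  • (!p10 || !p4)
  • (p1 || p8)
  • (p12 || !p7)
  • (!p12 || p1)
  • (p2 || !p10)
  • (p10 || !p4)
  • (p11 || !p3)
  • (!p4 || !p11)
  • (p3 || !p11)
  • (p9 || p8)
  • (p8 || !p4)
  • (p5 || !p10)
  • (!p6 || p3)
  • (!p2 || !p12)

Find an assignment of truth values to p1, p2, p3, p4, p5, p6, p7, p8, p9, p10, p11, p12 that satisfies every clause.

p1 = 0, p2 = 0, p3 = 1, p4 = 0, p5 = 0, p6 = 0, p7 = 0, p8 = 1, p9 = 0, p10 = 0, p11 = 1, p12 = 0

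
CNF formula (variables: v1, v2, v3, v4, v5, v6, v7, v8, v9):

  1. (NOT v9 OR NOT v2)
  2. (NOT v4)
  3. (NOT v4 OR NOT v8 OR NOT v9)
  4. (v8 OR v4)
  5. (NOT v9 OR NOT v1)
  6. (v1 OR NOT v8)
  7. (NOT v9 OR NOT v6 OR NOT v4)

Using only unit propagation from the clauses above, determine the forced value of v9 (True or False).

Unit clause (NOT v4) sets v4 = False.
From (v8 OR v4) and v4 = False: v8 = True.
(NOT v8 OR v1) with v8 = True leaves only v1, so v1 = True.
In (NOT v1 OR NOT v9), NOT v1 is now false; NOT v9 must hold, so v9 = False.

False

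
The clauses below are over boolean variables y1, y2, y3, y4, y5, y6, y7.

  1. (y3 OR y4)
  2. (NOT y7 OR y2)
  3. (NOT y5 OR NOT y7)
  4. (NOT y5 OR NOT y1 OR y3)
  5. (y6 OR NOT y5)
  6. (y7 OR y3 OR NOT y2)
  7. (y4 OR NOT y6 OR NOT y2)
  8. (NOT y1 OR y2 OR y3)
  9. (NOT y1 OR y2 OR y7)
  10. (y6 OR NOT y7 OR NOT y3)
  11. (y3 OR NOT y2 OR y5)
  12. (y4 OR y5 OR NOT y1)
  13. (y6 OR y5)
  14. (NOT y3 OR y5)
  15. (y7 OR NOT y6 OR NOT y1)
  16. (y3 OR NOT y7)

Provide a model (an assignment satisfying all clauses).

y1 = 0  y2 = 0  y3 = 0  y4 = 1  y5 = 1  y6 = 1  y7 = 0

Pure literal: y1 appears only negated; assign y1 = False.
y4 occurs only positively in the remaining clauses — set y4 = True.
Try y2 = False.
  then y7 is forced to False.
Set y3 = False and propagate.
For the remaining variables, y5 = True, y6 = True works.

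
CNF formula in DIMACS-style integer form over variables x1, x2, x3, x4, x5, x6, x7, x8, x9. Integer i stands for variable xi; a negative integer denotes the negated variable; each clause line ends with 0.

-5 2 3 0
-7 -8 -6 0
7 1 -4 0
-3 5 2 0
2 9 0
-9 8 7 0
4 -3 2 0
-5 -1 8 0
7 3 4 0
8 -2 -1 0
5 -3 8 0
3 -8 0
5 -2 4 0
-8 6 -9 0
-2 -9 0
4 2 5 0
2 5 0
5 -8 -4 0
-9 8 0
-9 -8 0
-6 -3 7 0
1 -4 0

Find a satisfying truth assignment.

x1=False, x2=True, x3=True, x4=False, x5=True, x6=True, x7=True, x8=False, x9=False

Check each clause:
  1. (x3 ∨ x2 ∨ ¬x5) — x2 is true.
  2. (¬x8 ∨ ¬x7 ∨ ¬x6) — ¬x8 is true.
  3. (¬x4 ∨ x1 ∨ x7) — ¬x4 is true.
  4. (x5 ∨ x2 ∨ ¬x3) — x5 is true.
  5. (x9 ∨ x2) — x2 is true.
  6. (¬x9 ∨ x7 ∨ x8) — x7 is true.
  7. (x2 ∨ x4 ∨ ¬x3) — x2 is true.
  8. (¬x1 ∨ x8 ∨ ¬x5) — ¬x1 is true.
  9. (x4 ∨ x7 ∨ x3) — x3 is true.
  10. (x8 ∨ ¬x1 ∨ ¬x2) — ¬x1 is true.
  11. (x5 ∨ x8 ∨ ¬x3) — x5 is true.
  12. (¬x8 ∨ x3) — ¬x8 is true.
  13. (x5 ∨ ¬x2 ∨ x4) — x5 is true.
  14. (x6 ∨ ¬x8 ∨ ¬x9) — ¬x8 is true.
  15. (¬x9 ∨ ¬x2) — ¬x9 is true.
  16. (x2 ∨ x5 ∨ x4) — x2 is true.
  17. (x5 ∨ x2) — x2 is true.
  18. (¬x4 ∨ x5 ∨ ¬x8) — ¬x8 is true.
  19. (x8 ∨ ¬x9) — ¬x9 is true.
  20. (¬x9 ∨ ¬x8) — ¬x8 is true.
  21. (x7 ∨ ¬x6 ∨ ¬x3) — x7 is true.
  22. (¬x4 ∨ x1) — ¬x4 is true.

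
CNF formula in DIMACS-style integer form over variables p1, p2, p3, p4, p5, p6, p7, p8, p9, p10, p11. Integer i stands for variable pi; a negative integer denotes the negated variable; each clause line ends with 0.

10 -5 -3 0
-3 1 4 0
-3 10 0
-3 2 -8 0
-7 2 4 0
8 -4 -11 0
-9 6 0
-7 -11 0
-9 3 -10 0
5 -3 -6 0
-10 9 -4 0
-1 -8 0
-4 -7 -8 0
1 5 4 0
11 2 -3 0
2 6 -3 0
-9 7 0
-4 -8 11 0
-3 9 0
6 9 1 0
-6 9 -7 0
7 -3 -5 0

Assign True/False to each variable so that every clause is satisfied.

p1 = True, p2 = True, p3 = False, p4 = True, p5 = False, p6 = True, p7 = False, p8 = False, p9 = False, p10 = False, p11 = False

p2 occurs only positively in the remaining clauses — set p2 = True.
Set p1 = True and propagate.
  then p8 is forced to False.
For the remaining variables, p3 = False, p4 = True, p5 = False, p6 = True, p7 = False, p9 = False, p10 = False, p11 = False works.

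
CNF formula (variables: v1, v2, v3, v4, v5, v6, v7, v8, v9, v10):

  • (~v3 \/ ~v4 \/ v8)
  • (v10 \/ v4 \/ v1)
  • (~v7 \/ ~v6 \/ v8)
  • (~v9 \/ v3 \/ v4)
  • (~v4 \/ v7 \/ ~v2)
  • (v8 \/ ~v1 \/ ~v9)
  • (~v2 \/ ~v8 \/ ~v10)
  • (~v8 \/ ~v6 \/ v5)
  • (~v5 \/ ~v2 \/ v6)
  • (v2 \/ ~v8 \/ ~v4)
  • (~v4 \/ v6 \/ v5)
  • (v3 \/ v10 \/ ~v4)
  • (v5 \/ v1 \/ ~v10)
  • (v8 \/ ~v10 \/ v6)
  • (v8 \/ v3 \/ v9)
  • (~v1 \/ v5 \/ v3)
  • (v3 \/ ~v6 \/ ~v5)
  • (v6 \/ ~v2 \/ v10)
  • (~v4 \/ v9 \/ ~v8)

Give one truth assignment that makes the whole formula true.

Set v1 = True and propagate.
The remaining clauses are satisfied by v2 = True, v3 = True, v4 = False, v5 = True, v6 = True, v7 = True, v8 = True, v9 = False, v10 = False.

v1=True, v2=True, v3=True, v4=False, v5=True, v6=True, v7=True, v8=True, v9=False, v10=False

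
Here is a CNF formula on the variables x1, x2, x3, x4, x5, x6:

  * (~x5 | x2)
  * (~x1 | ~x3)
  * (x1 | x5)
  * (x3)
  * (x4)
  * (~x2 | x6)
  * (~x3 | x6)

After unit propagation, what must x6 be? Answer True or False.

True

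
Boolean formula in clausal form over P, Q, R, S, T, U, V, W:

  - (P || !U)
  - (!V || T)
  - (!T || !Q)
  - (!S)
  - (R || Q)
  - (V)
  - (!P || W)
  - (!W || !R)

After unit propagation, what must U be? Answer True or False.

False

(!S) is a unit clause: S = False.
(V) is a unit clause: V = True.
(!V || T): since V = True, the clause reduces to (T). T = True.
In (!T || !Q), !T is now false; !Q must hold, so Q = False.
(R || Q): since Q = False, the clause reduces to (R). R = True.
In (!W || !R), !R is now false; !W must hold, so W = False.
In (W || !P), W is now false; !P must hold, so P = False.
(P || !U) with P = False leaves only !U, so U = False.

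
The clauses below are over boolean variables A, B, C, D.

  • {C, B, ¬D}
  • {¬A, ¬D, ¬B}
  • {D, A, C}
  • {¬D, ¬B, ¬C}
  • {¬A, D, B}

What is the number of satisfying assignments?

Satisfying assignments:
  A=0 B=0 C=1 D=0
  A=0 B=0 C=1 D=1
  A=0 B=1 C=0 D=1
  A=0 B=1 C=1 D=0
  A=1 B=0 C=1 D=1
  A=1 B=1 C=0 D=0
  A=1 B=1 C=1 D=0
That's 7 in total.

7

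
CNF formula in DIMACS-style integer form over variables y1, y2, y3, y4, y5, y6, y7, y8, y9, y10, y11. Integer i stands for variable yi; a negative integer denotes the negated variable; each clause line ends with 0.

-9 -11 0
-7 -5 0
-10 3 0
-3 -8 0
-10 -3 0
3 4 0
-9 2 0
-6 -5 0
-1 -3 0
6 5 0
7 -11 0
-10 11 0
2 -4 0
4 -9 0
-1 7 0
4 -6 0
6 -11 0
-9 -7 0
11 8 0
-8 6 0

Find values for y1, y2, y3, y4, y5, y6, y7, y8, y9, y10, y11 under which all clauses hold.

y2 occurs only positively in the remaining clauses — set y2 = True.
Pure literal: y9 appears only negated; assign y9 = False.
Try y1 = True.
  then y3 is forced to False.
  then y10 is forced to False.
  then y4 is forced to True.
  then y7 is forced to True.
  then y5 is forced to False.
  then y6 is forced to True.
Set y8 = False and propagate.
  then y11 is forced to True.
Check each clause:
  1. {¬y11, ¬y9} — ¬y9 is true.
  2. {¬y5, ¬y7} — ¬y5 is true.
  3. {y3, ¬y10} — ¬y10 is true.
  4. {¬y3, ¬y8} — ¬y8 is true.
  5. {¬y3, ¬y10} — ¬y3 is true.
  6. {y4, y3} — y4 is true.
  7. {y2, ¬y9} — y2 is true.
  8. {¬y5, ¬y6} — ¬y5 is true.
  9. {¬y1, ¬y3} — ¬y3 is true.
  10. {y6, y5} — y6 is true.
  11. {y7, ¬y11} — y7 is true.
  12. {¬y10, y11} — y11 is true.
  13. {¬y4, y2} — y2 is true.
  14. {y4, ¬y9} — y4 is true.
  15. {y7, ¬y1} — y7 is true.
  16. {y4, ¬y6} — y4 is true.
  17. {y6, ¬y11} — y6 is true.
  18. {¬y7, ¬y9} — ¬y9 is true.
  19. {y8, y11} — y11 is true.
  20. {y6, ¬y8} — ¬y8 is true.

y1=True, y2=True, y3=False, y4=True, y5=False, y6=True, y7=True, y8=False, y9=False, y10=False, y11=True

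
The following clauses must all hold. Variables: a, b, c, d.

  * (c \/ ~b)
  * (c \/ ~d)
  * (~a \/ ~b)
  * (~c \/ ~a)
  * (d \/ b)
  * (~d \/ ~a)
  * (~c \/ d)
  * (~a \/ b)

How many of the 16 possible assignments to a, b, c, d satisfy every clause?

Satisfying assignments:
  a=0 b=0 c=1 d=1
  a=0 b=1 c=1 d=1
Count: 2.

2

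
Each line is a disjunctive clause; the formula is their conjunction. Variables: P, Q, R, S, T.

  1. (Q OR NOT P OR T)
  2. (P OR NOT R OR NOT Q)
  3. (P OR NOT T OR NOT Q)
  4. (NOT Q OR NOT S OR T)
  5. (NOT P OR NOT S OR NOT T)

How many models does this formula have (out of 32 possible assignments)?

15

Split on P, then Q.
  P=T, Q=T: remaining (R,S,T) ∈ {(F,F,F); (F,F,T); (T,F,F); (T,F,T)} — 4.
  P=T, Q=F: remaining (R,S,T) ∈ {(F,F,T); (T,F,T)} — 2.
  P=F, Q=T: remaining (R,S,T) ∈ {(F,F,F)} — 1.
  P=F, Q=F: R, S, T free → 2^3 = 8.
Total: 4 + 2 + 1 + 8 = 15.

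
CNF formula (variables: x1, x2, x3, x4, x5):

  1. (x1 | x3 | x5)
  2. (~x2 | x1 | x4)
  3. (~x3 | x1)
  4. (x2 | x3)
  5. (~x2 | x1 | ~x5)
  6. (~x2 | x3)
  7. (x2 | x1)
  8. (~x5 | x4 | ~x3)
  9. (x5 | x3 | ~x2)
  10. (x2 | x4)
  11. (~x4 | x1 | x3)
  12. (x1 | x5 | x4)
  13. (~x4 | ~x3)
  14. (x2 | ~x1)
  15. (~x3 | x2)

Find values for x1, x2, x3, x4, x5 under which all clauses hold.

x1=1, x2=1, x3=1, x4=0, x5=0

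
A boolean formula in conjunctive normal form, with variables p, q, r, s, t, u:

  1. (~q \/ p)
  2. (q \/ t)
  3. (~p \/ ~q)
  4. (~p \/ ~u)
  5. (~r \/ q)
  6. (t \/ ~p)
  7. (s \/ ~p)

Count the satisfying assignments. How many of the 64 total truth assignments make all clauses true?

5

The models are:
  p=F q=F r=F s=F t=T u=F
  p=F q=F r=F s=F t=T u=T
  p=F q=F r=F s=T t=T u=F
  p=F q=F r=F s=T t=T u=T
  p=T q=F r=F s=T t=T u=F
That's 5 in total.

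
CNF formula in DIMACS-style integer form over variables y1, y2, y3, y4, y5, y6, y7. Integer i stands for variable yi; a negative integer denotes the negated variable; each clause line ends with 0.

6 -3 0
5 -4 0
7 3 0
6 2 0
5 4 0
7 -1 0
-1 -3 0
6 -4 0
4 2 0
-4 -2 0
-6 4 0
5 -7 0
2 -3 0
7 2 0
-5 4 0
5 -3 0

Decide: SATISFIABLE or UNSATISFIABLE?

SATISFIABLE

Set y1 = True and propagate.
  then y7 is forced to True.
  then y3 is forced to False.
  then y5 is forced to True.
  then y4 is forced to True.
  then y6 is forced to True.
  then y2 is forced to False.
So y1=True, y2=False, y3=False, y4=True, y5=True, y6=True, y7=True is a satisfying assignment.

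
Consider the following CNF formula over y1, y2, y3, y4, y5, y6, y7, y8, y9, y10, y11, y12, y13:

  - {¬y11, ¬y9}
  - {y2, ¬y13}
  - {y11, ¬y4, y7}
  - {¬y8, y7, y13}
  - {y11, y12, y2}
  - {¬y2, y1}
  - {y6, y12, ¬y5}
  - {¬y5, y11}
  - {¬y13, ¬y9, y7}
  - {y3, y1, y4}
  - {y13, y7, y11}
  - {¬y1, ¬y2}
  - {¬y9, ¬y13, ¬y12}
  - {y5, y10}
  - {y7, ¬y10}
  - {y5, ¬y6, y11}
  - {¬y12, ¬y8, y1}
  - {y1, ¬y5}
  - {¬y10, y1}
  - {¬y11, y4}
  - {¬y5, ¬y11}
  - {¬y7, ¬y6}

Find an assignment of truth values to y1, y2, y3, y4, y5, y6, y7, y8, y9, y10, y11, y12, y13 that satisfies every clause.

Pure literal: y3 appears only positively; assign y3 = True.
y9 occurs only negated in the remaining clauses — set y9 = False.
Try y1 = True.
  then y2 is forced to False.
  then y13 is forced to False.
Set y4 = True and propagate.
Branch on y5: take y5 = False.
  then y10 is forced to True.
  then y7 is forced to True.
  then y6 is forced to False.
The remaining clauses are satisfied by y8 = True, y11 = False, y12 = True.
Every clause has at least one true literal under this assignment.

y1=1, y2=0, y3=1, y4=1, y5=0, y6=0, y7=1, y8=1, y9=0, y10=1, y11=0, y12=1, y13=0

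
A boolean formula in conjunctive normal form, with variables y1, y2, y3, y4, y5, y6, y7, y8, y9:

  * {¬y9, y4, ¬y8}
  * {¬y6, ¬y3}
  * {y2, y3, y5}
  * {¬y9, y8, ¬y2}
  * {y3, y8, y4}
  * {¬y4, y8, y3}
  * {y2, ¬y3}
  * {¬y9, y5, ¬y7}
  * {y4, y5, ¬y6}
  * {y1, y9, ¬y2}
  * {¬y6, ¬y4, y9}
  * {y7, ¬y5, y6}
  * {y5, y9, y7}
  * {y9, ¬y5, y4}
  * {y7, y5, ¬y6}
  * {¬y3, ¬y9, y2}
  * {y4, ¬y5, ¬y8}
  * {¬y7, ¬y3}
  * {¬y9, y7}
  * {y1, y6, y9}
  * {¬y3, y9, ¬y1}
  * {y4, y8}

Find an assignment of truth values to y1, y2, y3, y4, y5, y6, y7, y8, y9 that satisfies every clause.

y1 = False, y2 = True, y3 = False, y4 = True, y5 = True, y6 = True, y7 = True, y8 = True, y9 = True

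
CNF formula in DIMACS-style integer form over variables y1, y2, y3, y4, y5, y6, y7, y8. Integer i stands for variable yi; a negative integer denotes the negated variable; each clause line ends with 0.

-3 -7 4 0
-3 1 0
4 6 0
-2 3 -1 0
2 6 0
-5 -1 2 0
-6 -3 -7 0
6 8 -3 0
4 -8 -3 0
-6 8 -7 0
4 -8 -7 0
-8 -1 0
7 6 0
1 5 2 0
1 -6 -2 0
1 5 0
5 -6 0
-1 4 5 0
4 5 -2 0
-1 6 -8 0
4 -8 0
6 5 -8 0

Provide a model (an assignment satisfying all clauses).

y1=False, y2=True, y3=False, y4=True, y5=True, y6=False, y7=True, y8=False

Check each clause:
  1. (y4 ∨ ¬y7 ∨ ¬y3) — y4 is true.
  2. (¬y3 ∨ y1) — ¬y3 is true.
  3. (y6 ∨ y4) — y4 is true.
  4. (¬y2 ∨ ¬y1 ∨ y3) — ¬y1 is true.
  5. (y2 ∨ y6) — y2 is true.
  6. (¬y5 ∨ ¬y1 ∨ y2) — y2 is true.
  7. (¬y6 ∨ ¬y7 ∨ ¬y3) — ¬y6 is true.
  8. (y8 ∨ ¬y3 ∨ y6) — ¬y3 is true.
  9. (¬y3 ∨ y4 ∨ ¬y8) — ¬y8 is true.
  10. (y8 ∨ ¬y7 ∨ ¬y6) — ¬y6 is true.
  11. (¬y8 ∨ ¬y7 ∨ y4) — ¬y8 is true.
  12. (¬y1 ∨ ¬y8) — ¬y8 is true.
  13. (y6 ∨ y7) — y7 is true.
  14. (y1 ∨ y5 ∨ y2) — y2 is true.
  15. (¬y6 ∨ ¬y2 ∨ y1) — ¬y6 is true.
  16. (y5 ∨ y1) — y5 is true.
  17. (¬y6 ∨ y5) — ¬y6 is true.
  18. (y5 ∨ ¬y1 ∨ y4) — y4 is true.
  19. (y5 ∨ y4 ∨ ¬y2) — y4 is true.
  20. (y6 ∨ ¬y1 ∨ ¬y8) — ¬y8 is true.
  21. (¬y8 ∨ y4) — ¬y8 is true.
  22. (y6 ∨ ¬y8 ∨ y5) — ¬y8 is true.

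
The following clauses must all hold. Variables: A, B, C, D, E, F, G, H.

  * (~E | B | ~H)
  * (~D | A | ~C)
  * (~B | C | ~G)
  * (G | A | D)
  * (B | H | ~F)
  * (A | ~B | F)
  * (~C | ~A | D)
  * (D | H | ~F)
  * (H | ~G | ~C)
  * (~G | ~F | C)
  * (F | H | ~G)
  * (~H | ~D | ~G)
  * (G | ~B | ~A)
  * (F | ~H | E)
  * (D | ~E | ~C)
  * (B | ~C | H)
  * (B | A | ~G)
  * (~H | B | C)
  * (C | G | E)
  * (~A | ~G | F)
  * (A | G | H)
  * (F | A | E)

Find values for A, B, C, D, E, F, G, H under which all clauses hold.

A = 1, B = 0, C = 0, D = 1, E = 1, F = 0, G = 0, H = 0

Try A = True.
Try B = False.
The remaining clauses are satisfied by C = False, D = True, E = True, F = False, G = False, H = False.
Every clause has at least one true literal under this assignment.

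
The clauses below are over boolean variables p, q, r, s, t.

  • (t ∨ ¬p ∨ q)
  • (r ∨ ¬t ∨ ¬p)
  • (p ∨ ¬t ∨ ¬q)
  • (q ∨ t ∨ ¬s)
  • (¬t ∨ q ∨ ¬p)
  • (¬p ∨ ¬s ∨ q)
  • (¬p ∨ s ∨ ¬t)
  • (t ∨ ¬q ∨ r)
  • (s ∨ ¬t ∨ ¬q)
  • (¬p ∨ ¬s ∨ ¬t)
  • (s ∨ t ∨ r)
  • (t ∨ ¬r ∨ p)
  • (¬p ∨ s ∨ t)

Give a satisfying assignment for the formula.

p=False, q=False, r=True, s=False, t=True

Check each clause:
  1. (¬p ∨ t ∨ q) — t is true.
  2. (¬p ∨ ¬t ∨ r) — r is true.
  3. (p ∨ ¬q ∨ ¬t) — ¬q is true.
  4. (q ∨ ¬s ∨ t) — ¬s is true.
  5. (¬t ∨ q ∨ ¬p) — ¬p is true.
  6. (¬s ∨ q ∨ ¬p) — ¬s is true.
  7. (¬t ∨ ¬p ∨ s) — ¬p is true.
  8. (¬q ∨ t ∨ r) — r is true.
  9. (¬t ∨ ¬q ∨ s) — ¬q is true.
  10. (¬t ∨ ¬s ∨ ¬p) — ¬s is true.
  11. (t ∨ s ∨ r) — r is true.
  12. (p ∨ t ∨ ¬r) — t is true.
  13. (t ∨ s ∨ ¬p) — t is true.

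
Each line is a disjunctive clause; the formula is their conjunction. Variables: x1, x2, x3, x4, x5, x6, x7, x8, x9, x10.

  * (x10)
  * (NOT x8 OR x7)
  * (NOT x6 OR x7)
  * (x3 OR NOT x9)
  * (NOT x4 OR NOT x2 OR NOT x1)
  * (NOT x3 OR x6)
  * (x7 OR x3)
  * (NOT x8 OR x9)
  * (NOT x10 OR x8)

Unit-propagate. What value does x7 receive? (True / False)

True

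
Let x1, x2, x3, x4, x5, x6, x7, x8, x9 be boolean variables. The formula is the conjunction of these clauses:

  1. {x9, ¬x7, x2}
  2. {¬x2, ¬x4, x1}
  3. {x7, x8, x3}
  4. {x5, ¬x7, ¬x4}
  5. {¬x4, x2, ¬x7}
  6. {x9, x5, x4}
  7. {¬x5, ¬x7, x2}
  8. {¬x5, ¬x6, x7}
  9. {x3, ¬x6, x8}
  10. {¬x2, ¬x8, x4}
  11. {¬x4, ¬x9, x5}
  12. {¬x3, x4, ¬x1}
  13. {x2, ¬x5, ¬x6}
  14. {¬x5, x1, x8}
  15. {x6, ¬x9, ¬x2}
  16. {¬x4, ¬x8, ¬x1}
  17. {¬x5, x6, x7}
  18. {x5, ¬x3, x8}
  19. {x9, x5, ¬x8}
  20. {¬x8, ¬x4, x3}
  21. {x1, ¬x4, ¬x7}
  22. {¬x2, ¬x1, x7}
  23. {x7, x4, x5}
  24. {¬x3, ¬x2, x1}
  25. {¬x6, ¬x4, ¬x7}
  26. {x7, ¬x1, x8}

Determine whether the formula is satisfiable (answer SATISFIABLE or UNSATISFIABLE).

SATISFIABLE

Set x1 = False and propagate.
Set x2 = False and propagate.
Set x3 = True and propagate.
For the remaining variables, x4 = False, x5 = False, x6 = False, x7 = True, x8 = True, x9 = True works.
Every clause has at least one true literal under this assignment.
So x1 = 0, x2 = 0, x3 = 1, x4 = 0, x5 = 0, x6 = 0, x7 = 1, x8 = 1, x9 = 1 is a satisfying assignment.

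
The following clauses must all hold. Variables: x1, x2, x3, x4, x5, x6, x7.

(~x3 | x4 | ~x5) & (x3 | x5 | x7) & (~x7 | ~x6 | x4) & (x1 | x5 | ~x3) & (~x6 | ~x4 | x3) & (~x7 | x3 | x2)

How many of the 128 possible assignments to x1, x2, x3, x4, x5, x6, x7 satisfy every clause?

Case analysis on x3 and x4:
  x3=1, x4=1: x2, x6, x7 free; 3 ways for (x1,x5) × 2^3 = 24.
  x3=1, x4=0: x2 free; 3 ways for (x1,x5,x6,x7) × 2^1 = 6.
  x3=0, x4=1: x1 free; 4 ways for (x2,x5,x6,x7) × 2^1 = 8.
  x3=0, x4=0: x1 free; 6 ways for (x2,x5,x6,x7) × 2^1 = 12.
Total: 24 + 6 + 8 + 12 = 50.

50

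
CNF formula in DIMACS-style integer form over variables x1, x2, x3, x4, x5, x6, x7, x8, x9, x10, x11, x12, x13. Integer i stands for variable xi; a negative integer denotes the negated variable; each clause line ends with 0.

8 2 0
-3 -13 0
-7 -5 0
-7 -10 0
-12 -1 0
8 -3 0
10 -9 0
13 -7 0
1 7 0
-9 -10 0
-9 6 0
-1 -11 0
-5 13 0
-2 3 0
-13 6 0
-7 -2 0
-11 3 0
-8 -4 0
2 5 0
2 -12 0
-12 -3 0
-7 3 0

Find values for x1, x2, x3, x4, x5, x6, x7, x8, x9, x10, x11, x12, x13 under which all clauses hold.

x1 = True, x2 = True, x3 = True, x4 = False, x5 = False, x6 = True, x7 = False, x8 = True, x9 = False, x10 = False, x11 = False, x12 = False, x13 = False

x4 occurs only negated in the remaining clauses — set x4 = False.
x6 occurs only positively in the remaining clauses — set x6 = True.
Set x1 = True and propagate.
  then x12 is forced to False.
  then x11 is forced to False.
Set x2 = True and propagate.
  then x3 is forced to True.
  then x13 is forced to False.
  then x8 is forced to True.
  then x7 is forced to False.
  then x5 is forced to False.
For the remaining variables, x9 = False, x10 = False works.
Check each clause:
  1. (x8 OR x2) — x8 is true.
  2. (NOT x13 OR NOT x3) — NOT x13 is true.
  3. (NOT x5 OR NOT x7) — NOT x7 is true.
  4. (NOT x10 OR NOT x7) — NOT x7 is true.
  5. (NOT x1 OR NOT x12) — NOT x12 is true.
  6. (x8 OR NOT x3) — x8 is true.
  7. (x10 OR NOT x9) — NOT x9 is true.
  8. (x13 OR NOT x7) — NOT x7 is true.
  9. (x7 OR x1) — x1 is true.
  10. (NOT x9 OR NOT x10) — NOT x10 is true.
  11. (NOT x9 OR x6) — x6 is true.
  12. (NOT x11 OR NOT x1) — NOT x11 is true.
  13. (NOT x5 OR x13) — NOT x5 is true.
  14. (NOT x2 OR x3) — x3 is true.
  15. (NOT x13 OR x6) — NOT x13 is true.
  16. (NOT x7 OR NOT x2) — NOT x7 is true.
  17. (x3 OR NOT x11) — x3 is true.
  18. (NOT x8 OR NOT x4) — NOT x4 is true.
  19. (x5 OR x2) — x2 is true.
  20. (NOT x12 OR x2) — x2 is true.
  21. (NOT x12 OR NOT x3) — NOT x12 is true.
  22. (x3 OR NOT x7) — NOT x7 is true.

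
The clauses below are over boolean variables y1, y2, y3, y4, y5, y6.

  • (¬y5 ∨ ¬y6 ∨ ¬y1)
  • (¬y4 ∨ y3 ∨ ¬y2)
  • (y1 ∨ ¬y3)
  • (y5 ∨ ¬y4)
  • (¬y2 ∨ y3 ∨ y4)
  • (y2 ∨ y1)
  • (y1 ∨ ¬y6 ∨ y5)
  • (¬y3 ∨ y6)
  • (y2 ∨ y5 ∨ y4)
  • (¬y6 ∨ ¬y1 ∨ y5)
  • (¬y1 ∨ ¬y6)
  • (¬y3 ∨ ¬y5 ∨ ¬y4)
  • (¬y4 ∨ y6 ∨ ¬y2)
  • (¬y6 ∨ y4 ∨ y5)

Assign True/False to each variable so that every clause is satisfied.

y1=True  y2=False  y3=False  y4=False  y5=True  y6=False

Branch on y1: take y1 = True.
  then y6 is forced to False.
  then y3 is forced to False.
Try y2 = False.
Try y4 = False.
  then y5 is forced to True.
Every clause has at least one true literal under this assignment.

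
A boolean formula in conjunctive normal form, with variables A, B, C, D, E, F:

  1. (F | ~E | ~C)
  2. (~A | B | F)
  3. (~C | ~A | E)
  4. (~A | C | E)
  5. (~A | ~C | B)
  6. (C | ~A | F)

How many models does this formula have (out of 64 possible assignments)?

34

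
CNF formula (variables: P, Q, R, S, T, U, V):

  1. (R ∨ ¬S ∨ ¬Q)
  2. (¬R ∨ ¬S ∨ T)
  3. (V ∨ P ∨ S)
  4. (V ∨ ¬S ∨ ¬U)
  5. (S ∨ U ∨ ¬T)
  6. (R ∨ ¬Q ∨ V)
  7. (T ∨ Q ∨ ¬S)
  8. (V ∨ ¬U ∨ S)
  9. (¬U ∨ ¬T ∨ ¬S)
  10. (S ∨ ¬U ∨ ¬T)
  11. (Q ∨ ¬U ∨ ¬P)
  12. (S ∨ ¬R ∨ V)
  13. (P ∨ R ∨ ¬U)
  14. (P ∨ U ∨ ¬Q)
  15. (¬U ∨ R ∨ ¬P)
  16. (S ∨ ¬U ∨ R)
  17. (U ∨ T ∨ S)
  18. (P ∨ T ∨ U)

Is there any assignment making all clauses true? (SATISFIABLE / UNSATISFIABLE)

Branch on P: take P = False.
For the remaining variables, Q = False, R = False, S = True, T = True, U = False, V = False works.
Every clause has at least one true literal under this assignment.
So P=False  Q=False  R=False  S=True  T=True  U=False  V=False is a satisfying assignment.

SATISFIABLE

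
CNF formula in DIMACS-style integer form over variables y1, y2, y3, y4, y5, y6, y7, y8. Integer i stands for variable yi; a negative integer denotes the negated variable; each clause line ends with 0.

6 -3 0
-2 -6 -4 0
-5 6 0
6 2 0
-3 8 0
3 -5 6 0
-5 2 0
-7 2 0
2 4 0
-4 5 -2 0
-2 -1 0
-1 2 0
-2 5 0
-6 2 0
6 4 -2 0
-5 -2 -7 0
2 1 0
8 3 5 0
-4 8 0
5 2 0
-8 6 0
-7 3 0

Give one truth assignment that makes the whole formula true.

y7 occurs only negated in the remaining clauses — set y7 = False.
Branch on y1: take y1 = False.
  then y2 is forced to True.
  then y5 is forced to True.
  then y6 is forced to True.
  then y4 is forced to False.
Try y3 = False.
y8 is now unconstrained; take y8 = False.
Check each clause:
  1. (y6 || !y3) — !y3 is true.
  2. (!y4 || !y2 || !y6) — !y4 is true.
  3. (!y5 || y6) — y6 is true.
  4. (y6 || y2) — y2 is true.
  5. (!y3 || y8) — !y3 is true.
  6. (y6 || !y5 || y3) — y6 is true.
  7. (!y5 || y2) — y2 is true.
  8. (!y7 || y2) — !y7 is true.
  9. (y4 || y2) — y2 is true.
  10. (y5 || !y2 || !y4) — !y4 is true.
  11. (!y1 || !y2) — !y1 is true.
  12. (y2 || !y1) — y2 is true.
  13. (y5 || !y2) — y5 is true.
  14. (y2 || !y6) — y2 is true.
  15. (y4 || !y2 || y6) — y6 is true.
  16. (!y2 || !y7 || !y5) — !y7 is true.
  17. (y2 || y1) — y2 is true.
  18. (y3 || y8 || y5) — y5 is true.
  19. (y8 || !y4) — !y4 is true.
  20. (y2 || y5) — y2 is true.
  21. (y6 || !y8) — !y8 is true.
  22. (y3 || !y7) — !y7 is true.

y1=False, y2=True, y3=False, y4=False, y5=True, y6=True, y7=False, y8=False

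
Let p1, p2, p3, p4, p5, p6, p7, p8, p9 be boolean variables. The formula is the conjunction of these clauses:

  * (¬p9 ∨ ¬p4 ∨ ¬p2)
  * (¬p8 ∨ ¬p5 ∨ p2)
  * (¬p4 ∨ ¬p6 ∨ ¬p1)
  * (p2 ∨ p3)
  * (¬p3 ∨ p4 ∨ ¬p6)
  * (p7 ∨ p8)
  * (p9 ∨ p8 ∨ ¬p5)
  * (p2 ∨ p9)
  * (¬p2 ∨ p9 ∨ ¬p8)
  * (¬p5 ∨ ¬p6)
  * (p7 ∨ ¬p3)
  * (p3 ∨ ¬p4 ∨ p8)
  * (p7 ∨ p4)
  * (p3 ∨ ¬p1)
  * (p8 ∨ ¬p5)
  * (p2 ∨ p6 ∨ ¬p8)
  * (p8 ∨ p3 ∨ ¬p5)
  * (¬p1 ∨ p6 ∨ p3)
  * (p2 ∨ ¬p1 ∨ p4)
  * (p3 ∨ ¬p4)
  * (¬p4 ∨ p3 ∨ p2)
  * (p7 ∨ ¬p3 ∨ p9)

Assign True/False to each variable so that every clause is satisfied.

p1 = True  p2 = False  p3 = True  p4 = True  p5 = False  p6 = False  p7 = True  p8 = False  p9 = True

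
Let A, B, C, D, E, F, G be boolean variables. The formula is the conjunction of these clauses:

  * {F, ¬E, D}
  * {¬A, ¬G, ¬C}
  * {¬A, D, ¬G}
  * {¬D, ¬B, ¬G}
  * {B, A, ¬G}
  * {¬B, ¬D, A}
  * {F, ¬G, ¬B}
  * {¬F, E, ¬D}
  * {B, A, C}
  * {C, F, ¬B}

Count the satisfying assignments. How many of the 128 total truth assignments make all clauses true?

39

Split on B, then A.
  B=1, A=1: 9 of the 32 assignments to (C,D,E,F,G) work.
  B=1, A=0: 9 of the 32 assignments to (C,D,E,F,G) work.
  B=0, A=1: 15 of the 32 assignments to (C,D,E,F,G) work.
  B=0, A=0: 6 of the 32 assignments to (C,D,E,F,G) work.
Total: 9 + 9 + 15 + 6 = 39.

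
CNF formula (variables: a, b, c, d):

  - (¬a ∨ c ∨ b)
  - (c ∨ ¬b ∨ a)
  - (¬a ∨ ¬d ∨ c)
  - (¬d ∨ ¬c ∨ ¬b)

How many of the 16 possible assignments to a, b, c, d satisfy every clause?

9

Split on c, then a.
  c=T, a=T: remaining (b,d) ∈ {(F,F); (F,T); (T,F)} — 3.
  c=T, a=F: remaining (b,d) ∈ {(F,F); (F,T); (T,F)} — 3.
  c=F, a=T: remaining (b,d) ∈ {(T,F)} — 1.
  c=F, a=F: remaining (b,d) ∈ {(F,F); (F,T)} — 2.
Total: 3 + 3 + 1 + 2 = 9.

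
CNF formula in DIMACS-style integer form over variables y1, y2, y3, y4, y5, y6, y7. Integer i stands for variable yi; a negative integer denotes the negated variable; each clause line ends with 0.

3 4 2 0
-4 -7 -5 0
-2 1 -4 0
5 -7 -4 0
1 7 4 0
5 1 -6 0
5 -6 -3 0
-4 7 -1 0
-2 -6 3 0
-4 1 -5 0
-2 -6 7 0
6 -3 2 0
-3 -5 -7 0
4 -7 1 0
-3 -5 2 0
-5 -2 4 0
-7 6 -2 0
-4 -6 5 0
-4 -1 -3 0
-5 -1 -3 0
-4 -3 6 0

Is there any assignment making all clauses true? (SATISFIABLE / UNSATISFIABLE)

SATISFIABLE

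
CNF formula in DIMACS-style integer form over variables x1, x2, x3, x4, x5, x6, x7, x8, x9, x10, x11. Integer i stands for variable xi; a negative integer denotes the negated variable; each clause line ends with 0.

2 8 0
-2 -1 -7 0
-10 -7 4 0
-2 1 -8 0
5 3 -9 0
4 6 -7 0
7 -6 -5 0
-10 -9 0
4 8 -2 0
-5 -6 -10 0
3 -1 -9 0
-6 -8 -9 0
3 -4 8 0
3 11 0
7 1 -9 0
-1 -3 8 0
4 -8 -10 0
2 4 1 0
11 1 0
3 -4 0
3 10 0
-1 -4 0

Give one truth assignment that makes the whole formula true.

x9 occurs only negated in the remaining clauses — set x9 = False.
x11 occurs only positively in the remaining clauses — set x11 = True.
Branch on x1: take x1 = False.
Try x2 = True.
  then x8 is forced to False.
  then x4 is forced to True.
  then x3 is forced to True.
Branch on x5: take x5 = True.
For the remaining variables, x6 = False, x7 = True, x10 = False works.
Check each clause:
  1. (x8 OR x2) — x2 is true.
  2. (NOT x1 OR NOT x7 OR NOT x2) — NOT x1 is true.
  3. (x4 OR NOT x10 OR NOT x7) — x4 is true.
  4. (NOT x8 OR x1 OR NOT x2) — NOT x8 is true.
  5. (x5 OR x3 OR NOT x9) — x3 is true.
  6. (NOT x7 OR x4 OR x6) — x4 is true.
  7. (x7 OR NOT x6 OR NOT x5) — NOT x6 is true.
  8. (NOT x9 OR NOT x10) — NOT x10 is true.
  9. (x4 OR x8 OR NOT x2) — x4 is true.
  10. (NOT x6 OR NOT x5 OR NOT x10) — NOT x6 is true.
  11. (NOT x9 OR x3 OR NOT x1) — x3 is true.
  12. (NOT x9 OR NOT x8 OR NOT x6) — NOT x8 is true.
  13. (x3 OR x8 OR NOT x4) — x3 is true.
  14. (x3 OR x11) — x3 is true.
  15. (NOT x9 OR x7 OR x1) — x7 is true.
  16. (NOT x1 OR NOT x3 OR x8) — NOT x1 is true.
  17. (NOT x10 OR NOT x8 OR x4) — NOT x8 is true.
  18. (x2 OR x4 OR x1) — x2 is true.
  19. (x1 OR x11) — x11 is true.
  20. (x3 OR NOT x4) — x3 is true.
  21. (x3 OR x10) — x3 is true.
  22. (NOT x4 OR NOT x1) — NOT x1 is true.

x1=F, x2=T, x3=T, x4=T, x5=T, x6=F, x7=T, x8=F, x9=F, x10=F, x11=T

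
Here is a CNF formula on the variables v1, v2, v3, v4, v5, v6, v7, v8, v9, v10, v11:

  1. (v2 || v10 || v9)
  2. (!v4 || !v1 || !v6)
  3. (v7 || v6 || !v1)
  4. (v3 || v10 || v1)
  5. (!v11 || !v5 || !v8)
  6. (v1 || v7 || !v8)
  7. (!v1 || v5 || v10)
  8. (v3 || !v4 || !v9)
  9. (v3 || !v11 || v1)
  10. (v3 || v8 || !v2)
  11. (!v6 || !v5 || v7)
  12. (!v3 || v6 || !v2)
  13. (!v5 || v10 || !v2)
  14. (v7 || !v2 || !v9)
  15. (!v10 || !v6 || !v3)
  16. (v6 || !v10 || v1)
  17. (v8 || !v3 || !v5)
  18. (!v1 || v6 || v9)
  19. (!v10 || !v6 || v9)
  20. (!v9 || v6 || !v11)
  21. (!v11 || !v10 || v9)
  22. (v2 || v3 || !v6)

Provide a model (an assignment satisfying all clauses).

v1 = F  v2 = F  v3 = T  v4 = F  v5 = F  v6 = F  v7 = T  v8 = F  v9 = T  v10 = F  v11 = F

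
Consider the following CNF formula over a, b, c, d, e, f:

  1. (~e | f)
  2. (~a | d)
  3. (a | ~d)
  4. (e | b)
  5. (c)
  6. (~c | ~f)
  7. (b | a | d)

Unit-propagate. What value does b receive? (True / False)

True

(c) stands alone — c = True.
(~c | ~f): since c = True, the clause reduces to (~f). f = False.
(~e | f): since f = False, the clause reduces to (~e). e = False.
In (b | e), e is now false; b must hold, so b = True.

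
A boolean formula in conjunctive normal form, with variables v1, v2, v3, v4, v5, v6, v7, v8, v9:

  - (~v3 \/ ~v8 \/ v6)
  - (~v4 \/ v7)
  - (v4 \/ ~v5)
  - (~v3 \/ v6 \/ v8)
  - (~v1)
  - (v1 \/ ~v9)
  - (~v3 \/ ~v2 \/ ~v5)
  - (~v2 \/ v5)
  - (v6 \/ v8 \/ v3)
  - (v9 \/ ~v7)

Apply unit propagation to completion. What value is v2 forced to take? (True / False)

False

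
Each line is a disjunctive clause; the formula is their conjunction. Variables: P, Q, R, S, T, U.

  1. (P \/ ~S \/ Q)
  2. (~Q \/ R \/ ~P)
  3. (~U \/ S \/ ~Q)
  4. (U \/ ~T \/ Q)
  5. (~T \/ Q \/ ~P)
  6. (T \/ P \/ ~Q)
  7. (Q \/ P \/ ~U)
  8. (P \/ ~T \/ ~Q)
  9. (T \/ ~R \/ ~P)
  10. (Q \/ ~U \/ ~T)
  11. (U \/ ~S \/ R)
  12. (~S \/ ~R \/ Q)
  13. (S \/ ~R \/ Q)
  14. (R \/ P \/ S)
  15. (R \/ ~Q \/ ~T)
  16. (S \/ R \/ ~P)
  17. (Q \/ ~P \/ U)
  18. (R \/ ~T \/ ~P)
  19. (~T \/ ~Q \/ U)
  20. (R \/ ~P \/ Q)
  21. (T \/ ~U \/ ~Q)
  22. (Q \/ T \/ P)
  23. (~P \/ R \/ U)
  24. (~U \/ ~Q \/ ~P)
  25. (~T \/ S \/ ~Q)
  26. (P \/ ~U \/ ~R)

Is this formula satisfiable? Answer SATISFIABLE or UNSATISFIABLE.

UNSATISFIABLE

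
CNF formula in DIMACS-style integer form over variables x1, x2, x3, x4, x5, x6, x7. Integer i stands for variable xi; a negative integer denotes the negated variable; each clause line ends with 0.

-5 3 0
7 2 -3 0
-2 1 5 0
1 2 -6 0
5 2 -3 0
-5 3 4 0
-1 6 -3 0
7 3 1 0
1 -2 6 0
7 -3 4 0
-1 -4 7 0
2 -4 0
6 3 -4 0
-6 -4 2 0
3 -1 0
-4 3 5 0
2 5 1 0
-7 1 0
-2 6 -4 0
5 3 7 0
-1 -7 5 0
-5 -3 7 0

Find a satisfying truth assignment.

Try x1 = True.
  then x3 is forced to True.
  then x6 is forced to True.
For the remaining variables, x2 = True, x4 = False, x5 = True, x7 = True works.

x1=T  x2=T  x3=T  x4=F  x5=T  x6=T  x7=T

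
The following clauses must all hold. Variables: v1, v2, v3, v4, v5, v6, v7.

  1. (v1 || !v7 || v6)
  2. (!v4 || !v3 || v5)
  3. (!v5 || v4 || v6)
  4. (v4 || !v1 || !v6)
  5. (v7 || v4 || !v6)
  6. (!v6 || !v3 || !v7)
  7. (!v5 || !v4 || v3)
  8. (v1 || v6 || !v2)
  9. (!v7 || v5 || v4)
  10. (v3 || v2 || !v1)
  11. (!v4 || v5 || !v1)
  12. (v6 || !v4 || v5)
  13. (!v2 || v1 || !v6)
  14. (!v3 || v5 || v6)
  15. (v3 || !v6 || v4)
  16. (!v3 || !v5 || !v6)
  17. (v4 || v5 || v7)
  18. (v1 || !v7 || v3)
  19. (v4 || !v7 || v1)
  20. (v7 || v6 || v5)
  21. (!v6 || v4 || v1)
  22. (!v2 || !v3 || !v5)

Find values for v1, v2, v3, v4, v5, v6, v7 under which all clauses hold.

Try v1 = True.
The remaining clauses are satisfied by v2 = False, v3 = True, v4 = True, v5 = True, v6 = False, v7 = True.

v1=True, v2=False, v3=True, v4=True, v5=True, v6=False, v7=True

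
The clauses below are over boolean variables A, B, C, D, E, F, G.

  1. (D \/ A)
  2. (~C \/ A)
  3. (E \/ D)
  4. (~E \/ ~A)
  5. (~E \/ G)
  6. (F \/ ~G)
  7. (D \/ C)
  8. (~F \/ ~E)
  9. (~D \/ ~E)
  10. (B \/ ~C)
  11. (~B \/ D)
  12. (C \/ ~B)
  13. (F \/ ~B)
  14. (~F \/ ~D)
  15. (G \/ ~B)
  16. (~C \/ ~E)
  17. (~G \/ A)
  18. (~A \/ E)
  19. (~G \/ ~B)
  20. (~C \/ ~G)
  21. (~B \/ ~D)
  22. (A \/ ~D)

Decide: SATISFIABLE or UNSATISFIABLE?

D = True:
  propagation gives E=False, F=False, G=False, B=False; an empty clause results — contradiction.
D = False:
  propagation gives A=True, E=True; an empty clause results — contradiction.
Every branch closes, so no satisfying assignment exists.

UNSATISFIABLE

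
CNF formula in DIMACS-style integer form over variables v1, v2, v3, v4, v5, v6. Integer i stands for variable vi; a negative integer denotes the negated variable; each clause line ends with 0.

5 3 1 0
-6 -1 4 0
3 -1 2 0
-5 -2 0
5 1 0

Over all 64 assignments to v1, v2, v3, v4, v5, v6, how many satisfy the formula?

Split on v1, then v5.
  v1=1, v5=1: remaining (v2,v3,v4,v6) ∈ {(0,1,0,0); (0,1,1,0); (0,1,1,1)} — 3.
  v1=1, v5=0: 9 of the 16 assignments to (v2,v3,v4,v6) work.
  v1=0, v5=1: forces v2=0; v3, v4, v6 free → 2^3 = 8.
  v1=0, v5=0: a clause becomes empty — 0.
Total: 3 + 9 + 8 + 0 = 20.

20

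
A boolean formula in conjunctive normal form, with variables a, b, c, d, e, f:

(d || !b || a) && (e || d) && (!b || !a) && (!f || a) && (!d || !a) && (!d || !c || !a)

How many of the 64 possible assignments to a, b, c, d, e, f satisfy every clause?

14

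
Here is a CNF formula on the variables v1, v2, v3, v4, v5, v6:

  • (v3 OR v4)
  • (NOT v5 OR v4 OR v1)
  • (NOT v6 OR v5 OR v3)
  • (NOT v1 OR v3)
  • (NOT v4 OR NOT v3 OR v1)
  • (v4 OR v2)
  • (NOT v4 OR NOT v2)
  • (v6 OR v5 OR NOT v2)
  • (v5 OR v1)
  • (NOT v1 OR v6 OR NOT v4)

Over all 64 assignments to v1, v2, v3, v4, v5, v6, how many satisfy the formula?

7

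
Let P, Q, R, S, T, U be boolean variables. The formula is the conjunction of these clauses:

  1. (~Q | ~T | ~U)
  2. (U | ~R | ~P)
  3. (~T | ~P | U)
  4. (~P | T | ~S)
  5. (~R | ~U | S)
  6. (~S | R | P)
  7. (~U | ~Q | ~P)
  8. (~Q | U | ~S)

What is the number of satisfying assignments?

22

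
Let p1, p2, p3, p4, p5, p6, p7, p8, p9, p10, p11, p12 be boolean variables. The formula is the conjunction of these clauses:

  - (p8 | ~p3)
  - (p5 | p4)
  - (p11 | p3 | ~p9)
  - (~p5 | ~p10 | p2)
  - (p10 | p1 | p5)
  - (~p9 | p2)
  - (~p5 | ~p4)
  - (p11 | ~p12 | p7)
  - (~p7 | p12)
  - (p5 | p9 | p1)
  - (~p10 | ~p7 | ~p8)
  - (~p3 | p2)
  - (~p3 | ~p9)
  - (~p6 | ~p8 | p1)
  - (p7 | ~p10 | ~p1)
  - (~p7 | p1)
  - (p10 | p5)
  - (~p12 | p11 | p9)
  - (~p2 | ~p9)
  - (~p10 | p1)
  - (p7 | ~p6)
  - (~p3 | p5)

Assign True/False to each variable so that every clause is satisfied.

Pure literal: p6 appears only negated; assign p6 = False.
p11 occurs only positively in the remaining clauses — set p11 = True.
Try p1 = False.
  then p7 is forced to False.
  then p10 is forced to False.
  then p5 is forced to True.
  then p4 is forced to False.
Branch on p2: take p2 = True.
  then p9 is forced to False.
For the remaining variables, p3 = False, p8 = False, p12 = True works.
Check each clause:
  1. (~p3 | p8) — ~p3 is true.
  2. (p5 | p4) — p5 is true.
  3. (p11 | ~p9 | p3) — p11 is true.
  4. (~p10 | p2 | ~p5) — p2 is true.
  5. (p1 | p5 | p10) — p5 is true.
  6. (p2 | ~p9) — p2 is true.
  7. (~p5 | ~p4) — ~p4 is true.
  8. (~p12 | p7 | p11) — p11 is true.
  9. (p12 | ~p7) — ~p7 is true.
  10. (p1 | p9 | p5) — p5 is true.
  11. (~p10 | ~p8 | ~p7) — ~p8 is true.
  12. (~p3 | p2) — p2 is true.
  13. (~p9 | ~p3) — ~p3 is true.
  14. (p1 | ~p6 | ~p8) — ~p8 is true.
  15. (~p1 | p7 | ~p10) — ~p10 is true.
  16. (p1 | ~p7) — ~p7 is true.
  17. (p10 | p5) — p5 is true.
  18. (p9 | p11 | ~p12) — p11 is true.
  19. (~p9 | ~p2) — ~p9 is true.
  20. (~p10 | p1) — ~p10 is true.
  21. (p7 | ~p6) — ~p6 is true.
  22. (~p3 | p5) — p5 is true.

p1=False, p2=True, p3=False, p4=False, p5=True, p6=False, p7=False, p8=False, p9=False, p10=False, p11=True, p12=True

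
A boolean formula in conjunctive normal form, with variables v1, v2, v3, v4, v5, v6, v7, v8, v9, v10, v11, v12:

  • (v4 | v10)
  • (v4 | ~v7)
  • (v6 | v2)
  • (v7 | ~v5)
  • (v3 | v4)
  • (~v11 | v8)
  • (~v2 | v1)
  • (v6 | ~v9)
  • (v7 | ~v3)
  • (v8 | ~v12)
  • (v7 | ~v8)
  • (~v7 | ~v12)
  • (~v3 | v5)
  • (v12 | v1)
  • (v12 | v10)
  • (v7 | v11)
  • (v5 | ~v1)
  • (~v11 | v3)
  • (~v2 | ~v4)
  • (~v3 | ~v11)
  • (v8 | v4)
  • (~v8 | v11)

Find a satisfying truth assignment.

Pure literal: v6 appears only positively; assign v6 = True.
v10 occurs only positively in the remaining clauses — set v10 = True.
Try v1 = True.
  then v5 is forced to True.
  then v7 is forced to True.
  then v4 is forced to True.
  then v12 is forced to False.
  then v2 is forced to False.
Try v3 = True.
  then v11 is forced to False.
  then v8 is forced to False.
v9 is now unconstrained; take v9 = True.

v1=T, v2=F, v3=T, v4=T, v5=T, v6=T, v7=T, v8=F, v9=T, v10=T, v11=F, v12=F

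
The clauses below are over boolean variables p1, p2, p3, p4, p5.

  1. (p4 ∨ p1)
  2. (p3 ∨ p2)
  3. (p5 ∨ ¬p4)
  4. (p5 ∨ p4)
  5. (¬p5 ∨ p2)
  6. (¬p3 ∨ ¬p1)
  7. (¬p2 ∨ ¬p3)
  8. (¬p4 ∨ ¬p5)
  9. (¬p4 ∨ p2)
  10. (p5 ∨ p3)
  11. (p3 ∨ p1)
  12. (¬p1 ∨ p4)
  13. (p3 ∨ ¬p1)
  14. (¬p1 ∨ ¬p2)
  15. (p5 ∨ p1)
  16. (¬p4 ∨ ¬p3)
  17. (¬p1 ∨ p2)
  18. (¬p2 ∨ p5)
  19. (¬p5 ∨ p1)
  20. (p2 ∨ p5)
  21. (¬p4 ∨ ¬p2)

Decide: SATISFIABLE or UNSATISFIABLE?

UNSATISFIABLE

p1 = True:
  propagation gives p3=False; an empty clause results — contradiction.
p1 = False:
  propagation gives p4=True, p5=True; an empty clause results — contradiction.
Every branch closes, so no satisfying assignment exists.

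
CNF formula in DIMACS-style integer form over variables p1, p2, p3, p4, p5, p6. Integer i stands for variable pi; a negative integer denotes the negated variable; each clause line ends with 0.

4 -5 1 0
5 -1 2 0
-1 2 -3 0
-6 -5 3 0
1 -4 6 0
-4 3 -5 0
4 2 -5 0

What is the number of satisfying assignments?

Split on p5, then p1.
  p5=T, p1=T: 5 of the 16 assignments to (p2,p3,p4,p6) work.
  p5=T, p1=F: remaining (p2,p3,p4,p6) ∈ {(F,T,T,T); (T,T,T,T)} — 2.
  p5=F, p1=T: forces p2=T; p3, p4, p6 free → 2^3 = 8.
  p5=F, p1=F: p2, p3 free; 3 ways for (p4,p6) × 2^2 = 12.
Total: 5 + 2 + 8 + 12 = 27.

27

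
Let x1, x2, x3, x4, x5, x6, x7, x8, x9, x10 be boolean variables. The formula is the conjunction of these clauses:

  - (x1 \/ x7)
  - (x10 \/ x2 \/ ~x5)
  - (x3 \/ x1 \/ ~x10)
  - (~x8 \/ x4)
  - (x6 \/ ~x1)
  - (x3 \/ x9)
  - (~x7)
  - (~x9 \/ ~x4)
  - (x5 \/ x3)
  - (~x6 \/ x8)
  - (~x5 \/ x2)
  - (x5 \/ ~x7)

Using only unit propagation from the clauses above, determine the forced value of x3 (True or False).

True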